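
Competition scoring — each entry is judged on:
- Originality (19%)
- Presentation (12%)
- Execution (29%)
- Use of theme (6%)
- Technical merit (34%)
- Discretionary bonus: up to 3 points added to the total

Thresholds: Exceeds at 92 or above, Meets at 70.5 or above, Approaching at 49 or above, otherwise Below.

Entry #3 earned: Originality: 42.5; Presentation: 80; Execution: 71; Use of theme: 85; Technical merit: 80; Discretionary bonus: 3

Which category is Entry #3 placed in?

Meets

Weighted total:
  Originality 42.5 × 0.19 = 8.075
  Presentation 80 × 0.12 = 9.6
  Execution 71 × 0.29 = 20.59
  Use of theme 85 × 0.06 = 5.1
  Technical merit 80 × 0.34 = 27.2
Sum = 70.565
Discretionary bonus: 70.565 + 3 = 73.565
73.565 is ≥ 70.5 and < 92 → Meets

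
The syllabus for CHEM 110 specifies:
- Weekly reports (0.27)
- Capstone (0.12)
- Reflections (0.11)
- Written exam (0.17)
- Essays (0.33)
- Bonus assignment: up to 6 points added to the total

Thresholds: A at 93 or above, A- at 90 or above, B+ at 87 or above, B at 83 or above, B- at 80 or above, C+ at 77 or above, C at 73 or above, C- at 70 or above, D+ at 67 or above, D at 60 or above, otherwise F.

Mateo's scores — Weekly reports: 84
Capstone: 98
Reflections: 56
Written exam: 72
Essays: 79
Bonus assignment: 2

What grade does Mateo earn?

Weighted total:
  Weekly reports 84 × 0.27 = 22.68
  Capstone 98 × 0.12 = 11.76
  Reflections 56 × 0.11 = 6.16
  Written exam 72 × 0.17 = 12.24
  Essays 79 × 0.33 = 26.07
Sum = 78.91
Bonus assignment: 78.91 + 2 = 80.91
80.91 is ≥ 80 and < 83 → B-

B-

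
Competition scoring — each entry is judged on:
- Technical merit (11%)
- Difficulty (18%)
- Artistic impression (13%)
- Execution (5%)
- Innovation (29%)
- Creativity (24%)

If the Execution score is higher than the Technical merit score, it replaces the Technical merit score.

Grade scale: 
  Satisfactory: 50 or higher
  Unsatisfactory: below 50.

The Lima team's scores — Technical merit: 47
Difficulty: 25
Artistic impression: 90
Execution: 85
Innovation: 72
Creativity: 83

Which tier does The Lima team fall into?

Satisfactory

Execution (85) > Technical merit (47), so Technical merit counts as 85.
Weighted total:
  Technical merit 85 × 0.11 = 9.35
  Difficulty 25 × 0.18 = 4.5
  Artistic impression 90 × 0.13 = 11.7
  Execution 85 × 0.05 = 4.25
  Innovation 72 × 0.29 = 20.88
  Creativity 83 × 0.24 = 19.92
Sum = 70.6
70.6 ≥ 50 → Satisfactory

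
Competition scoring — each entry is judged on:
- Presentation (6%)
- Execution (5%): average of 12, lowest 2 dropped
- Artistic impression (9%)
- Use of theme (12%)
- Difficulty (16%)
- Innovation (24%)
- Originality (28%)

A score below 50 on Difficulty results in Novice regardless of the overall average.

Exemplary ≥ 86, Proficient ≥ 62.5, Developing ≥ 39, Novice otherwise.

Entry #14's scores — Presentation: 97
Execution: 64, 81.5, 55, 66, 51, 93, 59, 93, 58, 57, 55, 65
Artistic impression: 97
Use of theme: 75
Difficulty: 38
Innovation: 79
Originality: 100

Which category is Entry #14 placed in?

Novice

Execution: drop 51, 55 → average of remaining 10 = 691.5/10 = 69.15
Difficulty score 38 < 50: minimum not met.
Weighted total:
  Presentation 97 × 0.06 = 5.82
  Execution 69.15 × 0.05 = 3.4575
  Artistic impression 97 × 0.09 = 8.73
  Use of theme 75 × 0.12 = 9
  Difficulty 38 × 0.16 = 6.08
  Innovation 79 × 0.24 = 18.96
  Originality 100 × 0.28 = 28
Sum = 80.0475
Because the Difficulty minimum was not met, the result is Novice.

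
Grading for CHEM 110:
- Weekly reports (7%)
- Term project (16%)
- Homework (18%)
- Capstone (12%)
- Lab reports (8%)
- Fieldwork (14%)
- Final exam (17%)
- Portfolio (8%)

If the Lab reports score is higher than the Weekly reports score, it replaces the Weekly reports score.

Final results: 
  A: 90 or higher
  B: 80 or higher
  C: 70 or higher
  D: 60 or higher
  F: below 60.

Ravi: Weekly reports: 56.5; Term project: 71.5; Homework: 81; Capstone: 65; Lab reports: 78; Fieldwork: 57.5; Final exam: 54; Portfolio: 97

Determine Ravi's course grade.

C

Lab reports (78) > Weekly reports (56.5), so Weekly reports counts as 78.
Weighted total:
  Weekly reports 78 × 0.07 = 5.46
  Term project 71.5 × 0.16 = 11.44
  Homework 81 × 0.18 = 14.58
  Capstone 65 × 0.12 = 7.8
  Lab reports 78 × 0.08 = 6.24
  Fieldwork 57.5 × 0.14 = 8.05
  Final exam 54 × 0.17 = 9.18
  Portfolio 97 × 0.08 = 7.76
Sum = 70.51
70.51 is ≥ 70 and < 80 → C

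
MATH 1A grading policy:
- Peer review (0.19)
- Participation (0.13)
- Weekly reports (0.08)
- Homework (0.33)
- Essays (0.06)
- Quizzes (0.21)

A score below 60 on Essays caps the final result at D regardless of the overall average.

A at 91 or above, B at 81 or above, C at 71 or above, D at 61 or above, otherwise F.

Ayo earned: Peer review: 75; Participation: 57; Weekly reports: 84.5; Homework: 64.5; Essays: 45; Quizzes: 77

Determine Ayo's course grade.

D

Essays score 45 < 60: minimum not met.
Weighted total:
  Peer review 75 × 0.19 = 14.25
  Participation 57 × 0.13 = 7.41
  Weekly reports 84.5 × 0.08 = 6.76
  Homework 64.5 × 0.33 = 21.285
  Essays 45 × 0.06 = 2.7
  Quizzes 77 × 0.21 = 16.17
Sum = 68.575
68.575 would be D; cap at D applies → D.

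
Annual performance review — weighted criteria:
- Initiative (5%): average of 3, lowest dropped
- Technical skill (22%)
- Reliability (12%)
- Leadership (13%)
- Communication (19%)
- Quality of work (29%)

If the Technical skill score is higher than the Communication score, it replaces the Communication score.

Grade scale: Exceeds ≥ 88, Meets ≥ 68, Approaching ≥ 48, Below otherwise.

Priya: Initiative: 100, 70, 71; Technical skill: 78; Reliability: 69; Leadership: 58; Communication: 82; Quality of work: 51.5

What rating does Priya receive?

Approaching

Initiative: drop 70 → average of remaining 2 = 171/2 = 85.5
Technical skill (78) ≤ Communication (82), so Communication stays at 82.
Weighted total:
  Initiative 85.5 × 0.05 = 4.275
  Technical skill 78 × 0.22 = 17.16
  Reliability 69 × 0.12 = 8.28
  Leadership 58 × 0.13 = 7.54
  Communication 82 × 0.19 = 15.58
  Quality of work 51.5 × 0.29 = 14.935
Sum = 67.77
67.77 is ≥ 48 and < 68 → Approaching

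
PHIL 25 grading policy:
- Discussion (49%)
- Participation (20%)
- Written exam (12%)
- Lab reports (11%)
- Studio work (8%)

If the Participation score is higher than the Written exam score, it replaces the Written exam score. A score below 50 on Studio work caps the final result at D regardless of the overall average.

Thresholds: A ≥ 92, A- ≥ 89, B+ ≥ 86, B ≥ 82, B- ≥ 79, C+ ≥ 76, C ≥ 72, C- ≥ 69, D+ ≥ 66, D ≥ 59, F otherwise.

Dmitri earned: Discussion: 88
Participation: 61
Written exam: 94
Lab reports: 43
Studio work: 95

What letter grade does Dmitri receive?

C+

Participation (61) ≤ Written exam (94), so Written exam stays at 94.
Studio work score 95 ≥ 50: minimum met.
Weighted total:
  Discussion 88 × 0.49 = 43.12
  Participation 61 × 0.2 = 12.2
  Written exam 94 × 0.12 = 11.28
  Lab reports 43 × 0.11 = 4.73
  Studio work 95 × 0.08 = 7.6
Sum = 78.93
78.93 is ≥ 76 and < 79 → C+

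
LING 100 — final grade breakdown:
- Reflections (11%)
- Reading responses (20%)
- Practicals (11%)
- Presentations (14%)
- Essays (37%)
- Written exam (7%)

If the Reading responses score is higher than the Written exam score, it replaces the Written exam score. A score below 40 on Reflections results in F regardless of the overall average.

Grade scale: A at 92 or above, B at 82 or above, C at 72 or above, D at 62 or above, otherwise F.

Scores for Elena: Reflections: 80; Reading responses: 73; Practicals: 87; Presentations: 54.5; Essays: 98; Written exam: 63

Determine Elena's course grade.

Reading responses (73) > Written exam (63), so Written exam counts as 73.
Reflections score 80 ≥ 40: minimum met.
Weighted total:
  Reflections 80 × 0.11 = 8.8
  Reading responses 73 × 0.2 = 14.6
  Practicals 87 × 0.11 = 9.57
  Presentations 54.5 × 0.14 = 7.63
  Essays 98 × 0.37 = 36.26
  Written exam 73 × 0.07 = 5.11
Sum = 81.97
81.97 is ≥ 72 and < 82 → C

C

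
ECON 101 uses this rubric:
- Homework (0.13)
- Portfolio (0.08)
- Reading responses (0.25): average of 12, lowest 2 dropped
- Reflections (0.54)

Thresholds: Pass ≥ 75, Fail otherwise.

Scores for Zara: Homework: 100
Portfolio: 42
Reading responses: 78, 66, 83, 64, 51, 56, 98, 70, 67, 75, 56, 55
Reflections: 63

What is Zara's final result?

Reading responses: drop 51, 55 → average of remaining 10 = 713/10 = 71.3
Weighted total:
  Homework 100 × 0.13 = 13
  Portfolio 42 × 0.08 = 3.36
  Reading responses 71.3 × 0.25 = 17.825
  Reflections 63 × 0.54 = 34.02
Sum = 68.205
68.205 < 75 → Fail

Fail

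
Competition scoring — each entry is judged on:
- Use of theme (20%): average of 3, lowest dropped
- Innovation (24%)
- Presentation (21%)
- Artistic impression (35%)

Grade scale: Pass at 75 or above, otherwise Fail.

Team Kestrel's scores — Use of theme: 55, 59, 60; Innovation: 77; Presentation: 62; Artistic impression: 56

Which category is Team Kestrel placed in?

Use of theme: drop 55 → average of remaining 2 = 119/2 = 59.5
Weighted total:
  Use of theme 59.5 × 0.2 = 11.9
  Innovation 77 × 0.24 = 18.48
  Presentation 62 × 0.21 = 13.02
  Artistic impression 56 × 0.35 = 19.6
Sum = 63
63 < 75 → Fail

Fail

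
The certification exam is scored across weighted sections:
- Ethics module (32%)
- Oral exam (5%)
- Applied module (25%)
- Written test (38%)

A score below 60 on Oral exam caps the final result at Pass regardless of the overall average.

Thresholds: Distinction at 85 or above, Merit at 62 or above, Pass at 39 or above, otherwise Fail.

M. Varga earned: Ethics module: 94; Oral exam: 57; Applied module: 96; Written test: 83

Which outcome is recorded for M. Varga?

Oral exam score 57 < 60: minimum not met.
Weighted total:
  Ethics module 94 × 0.32 = 30.08
  Oral exam 57 × 0.05 = 2.85
  Applied module 96 × 0.25 = 24
  Written test 83 × 0.38 = 31.54
Sum = 88.47
88.47 would be Distinction; cap at Pass applies → Pass.

Pass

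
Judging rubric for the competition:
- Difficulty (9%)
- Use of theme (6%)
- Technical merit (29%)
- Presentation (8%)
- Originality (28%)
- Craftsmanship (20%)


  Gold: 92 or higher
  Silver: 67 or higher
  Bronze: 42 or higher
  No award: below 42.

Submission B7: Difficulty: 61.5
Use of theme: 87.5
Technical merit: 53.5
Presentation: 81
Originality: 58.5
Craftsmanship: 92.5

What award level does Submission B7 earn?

Weighted total:
  Difficulty 61.5 × 0.09 = 5.535
  Use of theme 87.5 × 0.06 = 5.25
  Technical merit 53.5 × 0.29 = 15.515
  Presentation 81 × 0.08 = 6.48
  Originality 58.5 × 0.28 = 16.38
  Craftsmanship 92.5 × 0.2 = 18.5
Sum = 67.66
67.66 is ≥ 67 and < 92 → Silver

Silver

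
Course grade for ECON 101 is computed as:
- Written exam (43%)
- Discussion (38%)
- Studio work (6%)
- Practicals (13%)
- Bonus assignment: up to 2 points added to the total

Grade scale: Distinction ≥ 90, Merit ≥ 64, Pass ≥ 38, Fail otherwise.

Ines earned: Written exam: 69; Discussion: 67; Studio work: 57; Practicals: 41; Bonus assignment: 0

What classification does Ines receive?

Weighted total:
  Written exam 69 × 0.43 = 29.67
  Discussion 67 × 0.38 = 25.46
  Studio work 57 × 0.06 = 3.42
  Practicals 41 × 0.13 = 5.33
Sum = 63.88
Bonus assignment: 63.88 + 0 = 63.88
63.88 is ≥ 38 and < 64 → Pass

Pass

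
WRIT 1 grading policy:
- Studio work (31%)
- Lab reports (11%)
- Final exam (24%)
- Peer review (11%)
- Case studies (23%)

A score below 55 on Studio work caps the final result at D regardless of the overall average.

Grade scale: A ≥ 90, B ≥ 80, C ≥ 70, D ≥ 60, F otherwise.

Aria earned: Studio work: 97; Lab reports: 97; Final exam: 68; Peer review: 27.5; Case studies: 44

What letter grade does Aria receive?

C

Studio work score 97 ≥ 55: minimum met.
Weighted total:
  Studio work 97 × 0.31 = 30.07
  Lab reports 97 × 0.11 = 10.67
  Final exam 68 × 0.24 = 16.32
  Peer review 27.5 × 0.11 = 3.025
  Case studies 44 × 0.23 = 10.12
Sum = 70.205
70.205 is ≥ 70 and < 80 → C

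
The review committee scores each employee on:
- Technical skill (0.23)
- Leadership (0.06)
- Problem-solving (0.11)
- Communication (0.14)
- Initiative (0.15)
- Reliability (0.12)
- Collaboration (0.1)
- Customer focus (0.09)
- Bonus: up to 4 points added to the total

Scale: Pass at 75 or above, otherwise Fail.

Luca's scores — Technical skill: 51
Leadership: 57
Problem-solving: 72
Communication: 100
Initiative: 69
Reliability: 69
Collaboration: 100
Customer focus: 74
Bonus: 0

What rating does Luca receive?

Fail

Weighted total:
  Technical skill 51 × 0.23 = 11.73
  Leadership 57 × 0.06 = 3.42
  Problem-solving 72 × 0.11 = 7.92
  Communication 100 × 0.14 = 14
  Initiative 69 × 0.15 = 10.35
  Reliability 69 × 0.12 = 8.28
  Collaboration 100 × 0.1 = 10
  Customer focus 74 × 0.09 = 6.66
Sum = 72.36
Bonus: 72.36 + 0 = 72.36
72.36 < 75 → Fail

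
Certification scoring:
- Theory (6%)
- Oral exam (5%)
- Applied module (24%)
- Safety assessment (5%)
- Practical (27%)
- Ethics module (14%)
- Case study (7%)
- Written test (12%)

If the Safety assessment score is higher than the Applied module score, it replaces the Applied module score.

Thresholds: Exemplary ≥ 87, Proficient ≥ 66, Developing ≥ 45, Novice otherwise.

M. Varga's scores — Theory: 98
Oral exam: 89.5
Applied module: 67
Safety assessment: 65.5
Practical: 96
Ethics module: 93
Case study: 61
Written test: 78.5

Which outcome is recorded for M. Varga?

Proficient

Safety assessment (65.5) ≤ Applied module (67), so Applied module stays at 67.
Weighted total:
  Theory 98 × 0.06 = 5.88
  Oral exam 89.5 × 0.05 = 4.475
  Applied module 67 × 0.24 = 16.08
  Safety assessment 65.5 × 0.05 = 3.275
  Practical 96 × 0.27 = 25.92
  Ethics module 93 × 0.14 = 13.02
  Case study 61 × 0.07 = 4.27
  Written test 78.5 × 0.12 = 9.42
Sum = 82.34
82.34 is ≥ 66 and < 87 → Proficient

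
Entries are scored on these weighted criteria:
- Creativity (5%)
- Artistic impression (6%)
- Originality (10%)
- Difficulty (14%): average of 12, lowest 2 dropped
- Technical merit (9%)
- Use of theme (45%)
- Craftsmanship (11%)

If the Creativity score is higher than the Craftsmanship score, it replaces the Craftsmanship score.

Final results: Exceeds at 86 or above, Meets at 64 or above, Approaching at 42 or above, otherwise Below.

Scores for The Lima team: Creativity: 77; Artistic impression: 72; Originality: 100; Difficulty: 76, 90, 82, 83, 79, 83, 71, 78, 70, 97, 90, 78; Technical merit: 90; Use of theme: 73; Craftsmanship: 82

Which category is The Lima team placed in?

Difficulty: drop 70, 71 → average of remaining 10 = 836/10 = 83.6
Creativity (77) ≤ Craftsmanship (82), so Craftsmanship stays at 82.
Weighted total:
  Creativity 77 × 0.05 = 3.85
  Artistic impression 72 × 0.06 = 4.32
  Originality 100 × 0.1 = 10
  Difficulty 83.6 × 0.14 = 11.704
  Technical merit 90 × 0.09 = 8.1
  Use of theme 73 × 0.45 = 32.85
  Craftsmanship 82 × 0.11 = 9.02
Sum = 79.844
79.844 is ≥ 64 and < 86 → Meets

Meets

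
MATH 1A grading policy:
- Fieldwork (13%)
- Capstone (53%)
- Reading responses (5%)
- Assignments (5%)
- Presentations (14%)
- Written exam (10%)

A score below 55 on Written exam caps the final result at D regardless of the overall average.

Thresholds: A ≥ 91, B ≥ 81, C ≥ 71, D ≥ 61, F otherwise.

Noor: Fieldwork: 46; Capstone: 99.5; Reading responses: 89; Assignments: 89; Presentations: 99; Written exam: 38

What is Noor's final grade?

D

Written exam score 38 < 55: minimum not met.
Weighted total:
  Fieldwork 46 × 0.13 = 5.98
  Capstone 99.5 × 0.53 = 52.735
  Reading responses 89 × 0.05 = 4.45
  Assignments 89 × 0.05 = 4.45
  Presentations 99 × 0.14 = 13.86
  Written exam 38 × 0.1 = 3.8
Sum = 85.275
85.275 would be B; cap at D applies → D.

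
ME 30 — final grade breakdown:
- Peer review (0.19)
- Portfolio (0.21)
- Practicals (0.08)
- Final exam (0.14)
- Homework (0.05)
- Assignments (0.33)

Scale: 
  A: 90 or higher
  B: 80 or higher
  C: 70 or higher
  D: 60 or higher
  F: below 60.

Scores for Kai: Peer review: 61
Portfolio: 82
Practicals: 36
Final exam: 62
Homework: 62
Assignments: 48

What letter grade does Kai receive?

Weighted total:
  Peer review 61 × 0.19 = 11.59
  Portfolio 82 × 0.21 = 17.22
  Practicals 36 × 0.08 = 2.88
  Final exam 62 × 0.14 = 8.68
  Homework 62 × 0.05 = 3.1
  Assignments 48 × 0.33 = 15.84
Sum = 59.31
59.31 < 60 → F

F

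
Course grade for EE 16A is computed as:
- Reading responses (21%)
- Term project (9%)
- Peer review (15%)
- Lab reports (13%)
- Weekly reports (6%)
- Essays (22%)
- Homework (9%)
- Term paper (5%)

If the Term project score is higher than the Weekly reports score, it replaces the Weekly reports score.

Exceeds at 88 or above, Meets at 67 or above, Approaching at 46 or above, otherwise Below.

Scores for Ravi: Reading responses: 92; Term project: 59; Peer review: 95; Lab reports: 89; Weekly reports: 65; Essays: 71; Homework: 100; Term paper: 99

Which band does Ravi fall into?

Term project (59) ≤ Weekly reports (65), so Weekly reports stays at 65.
Weighted total:
  Reading responses 92 × 0.21 = 19.32
  Term project 59 × 0.09 = 5.31
  Peer review 95 × 0.15 = 14.25
  Lab reports 89 × 0.13 = 11.57
  Weekly reports 65 × 0.06 = 3.9
  Essays 71 × 0.22 = 15.62
  Homework 100 × 0.09 = 9
  Term paper 99 × 0.05 = 4.95
Sum = 83.92
83.92 is ≥ 67 and < 88 → Meets

Meets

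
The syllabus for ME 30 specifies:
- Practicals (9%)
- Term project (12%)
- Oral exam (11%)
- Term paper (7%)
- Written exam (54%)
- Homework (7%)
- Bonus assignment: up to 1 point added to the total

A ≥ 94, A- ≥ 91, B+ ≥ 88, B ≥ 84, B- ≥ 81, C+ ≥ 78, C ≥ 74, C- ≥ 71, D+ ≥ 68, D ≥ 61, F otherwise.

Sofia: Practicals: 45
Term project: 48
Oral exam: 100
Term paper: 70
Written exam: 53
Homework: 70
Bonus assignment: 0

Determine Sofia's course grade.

F

Weighted total:
  Practicals 45 × 0.09 = 4.05
  Term project 48 × 0.12 = 5.76
  Oral exam 100 × 0.11 = 11
  Term paper 70 × 0.07 = 4.9
  Written exam 53 × 0.54 = 28.62
  Homework 70 × 0.07 = 4.9
Sum = 59.23
Bonus assignment: 59.23 + 0 = 59.23
59.23 < 61 → F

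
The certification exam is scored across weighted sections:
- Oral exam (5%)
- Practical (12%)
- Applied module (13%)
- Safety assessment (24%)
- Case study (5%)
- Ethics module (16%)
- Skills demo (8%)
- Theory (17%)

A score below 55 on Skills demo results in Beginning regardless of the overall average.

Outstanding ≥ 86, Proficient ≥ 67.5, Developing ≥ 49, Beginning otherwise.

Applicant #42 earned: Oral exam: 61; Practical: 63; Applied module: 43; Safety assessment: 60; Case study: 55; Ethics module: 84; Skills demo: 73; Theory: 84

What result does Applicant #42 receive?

Developing

Skills demo score 73 ≥ 55: minimum met.
Weighted total:
  Oral exam 61 × 0.05 = 3.05
  Practical 63 × 0.12 = 7.56
  Applied module 43 × 0.13 = 5.59
  Safety assessment 60 × 0.24 = 14.4
  Case study 55 × 0.05 = 2.75
  Ethics module 84 × 0.16 = 13.44
  Skills demo 73 × 0.08 = 5.84
  Theory 84 × 0.17 = 14.28
Sum = 66.91
66.91 is ≥ 49 and < 67.5 → Developing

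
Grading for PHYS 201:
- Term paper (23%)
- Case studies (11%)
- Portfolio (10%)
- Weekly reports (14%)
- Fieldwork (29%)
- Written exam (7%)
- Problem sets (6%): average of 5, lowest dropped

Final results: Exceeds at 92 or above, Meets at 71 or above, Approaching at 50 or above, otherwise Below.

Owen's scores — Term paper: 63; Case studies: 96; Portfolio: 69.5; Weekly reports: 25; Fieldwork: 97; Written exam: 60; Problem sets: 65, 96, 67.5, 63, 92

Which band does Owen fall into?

Meets

Problem sets: drop 63 → average of remaining 4 = 320.5/4 = 80.125
Weighted total:
  Term paper 63 × 0.23 = 14.49
  Case studies 96 × 0.11 = 10.56
  Portfolio 69.5 × 0.1 = 6.95
  Weekly reports 25 × 0.14 = 3.5
  Fieldwork 97 × 0.29 = 28.13
  Written exam 60 × 0.07 = 4.2
  Problem sets 80.125 × 0.06 = 4.8075
Sum = 72.6375
72.6375 is ≥ 71 and < 92 → Meets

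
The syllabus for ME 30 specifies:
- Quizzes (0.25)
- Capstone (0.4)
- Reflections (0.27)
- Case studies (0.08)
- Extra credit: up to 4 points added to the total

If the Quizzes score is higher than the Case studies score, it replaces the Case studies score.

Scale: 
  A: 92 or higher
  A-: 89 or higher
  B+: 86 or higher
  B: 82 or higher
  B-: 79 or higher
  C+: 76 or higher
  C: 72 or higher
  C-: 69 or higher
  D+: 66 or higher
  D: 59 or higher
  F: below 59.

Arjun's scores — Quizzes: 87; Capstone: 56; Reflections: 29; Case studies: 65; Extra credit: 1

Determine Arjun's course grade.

D

Quizzes (87) > Case studies (65), so Case studies counts as 87.
Weighted total:
  Quizzes 87 × 0.25 = 21.75
  Capstone 56 × 0.4 = 22.4
  Reflections 29 × 0.27 = 7.83
  Case studies 87 × 0.08 = 6.96
Sum = 58.94
Extra credit: 58.94 + 1 = 59.94
59.94 is ≥ 59 and < 66 → D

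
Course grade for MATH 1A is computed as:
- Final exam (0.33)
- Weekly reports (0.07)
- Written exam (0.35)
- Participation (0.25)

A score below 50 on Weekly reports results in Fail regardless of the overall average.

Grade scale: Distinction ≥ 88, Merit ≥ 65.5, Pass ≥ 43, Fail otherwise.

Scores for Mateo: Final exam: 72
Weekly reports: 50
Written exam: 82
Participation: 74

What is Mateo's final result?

Weekly reports score 50 ≥ 50: minimum met.
Weighted total:
  Final exam 72 × 0.33 = 23.76
  Weekly reports 50 × 0.07 = 3.5
  Written exam 82 × 0.35 = 28.7
  Participation 74 × 0.25 = 18.5
Sum = 74.46
74.46 is ≥ 65.5 and < 88 → Merit

Merit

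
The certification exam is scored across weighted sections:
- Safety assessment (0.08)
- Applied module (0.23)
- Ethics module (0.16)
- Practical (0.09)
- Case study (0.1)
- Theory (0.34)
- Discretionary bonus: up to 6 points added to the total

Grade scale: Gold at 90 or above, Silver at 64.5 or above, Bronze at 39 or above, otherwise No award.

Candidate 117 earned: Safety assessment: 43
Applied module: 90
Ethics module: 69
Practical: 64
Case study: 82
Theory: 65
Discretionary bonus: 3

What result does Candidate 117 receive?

Weighted total:
  Safety assessment 43 × 0.08 = 3.44
  Applied module 90 × 0.23 = 20.7
  Ethics module 69 × 0.16 = 11.04
  Practical 64 × 0.09 = 5.76
  Case study 82 × 0.1 = 8.2
  Theory 65 × 0.34 = 22.1
Sum = 71.24
Discretionary bonus: 71.24 + 3 = 74.24
74.24 is ≥ 64.5 and < 90 → Silver

Silver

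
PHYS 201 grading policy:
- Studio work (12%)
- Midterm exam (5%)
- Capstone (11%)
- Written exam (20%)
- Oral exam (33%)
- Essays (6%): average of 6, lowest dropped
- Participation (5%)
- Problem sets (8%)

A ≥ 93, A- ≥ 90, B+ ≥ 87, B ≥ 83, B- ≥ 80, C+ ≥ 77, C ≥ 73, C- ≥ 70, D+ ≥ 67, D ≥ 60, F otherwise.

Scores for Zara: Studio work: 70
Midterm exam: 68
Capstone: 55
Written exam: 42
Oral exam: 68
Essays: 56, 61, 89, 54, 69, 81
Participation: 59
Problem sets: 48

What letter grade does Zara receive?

F

Essays: drop 54 → average of remaining 5 = 356/5 = 71.2
Weighted total:
  Studio work 70 × 0.12 = 8.4
  Midterm exam 68 × 0.05 = 3.4
  Capstone 55 × 0.11 = 6.05
  Written exam 42 × 0.2 = 8.4
  Oral exam 68 × 0.33 = 22.44
  Essays 71.2 × 0.06 = 4.272
  Participation 59 × 0.05 = 2.95
  Problem sets 48 × 0.08 = 3.84
Sum = 59.752
59.752 < 60 → F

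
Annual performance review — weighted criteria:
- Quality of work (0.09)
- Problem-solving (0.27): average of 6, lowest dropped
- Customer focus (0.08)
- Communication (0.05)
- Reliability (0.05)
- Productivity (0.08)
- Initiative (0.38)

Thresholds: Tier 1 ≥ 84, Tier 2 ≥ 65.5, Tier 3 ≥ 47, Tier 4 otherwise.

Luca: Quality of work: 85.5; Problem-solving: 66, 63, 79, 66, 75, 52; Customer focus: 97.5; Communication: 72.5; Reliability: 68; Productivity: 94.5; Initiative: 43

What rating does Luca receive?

Problem-solving: drop 52 → average of remaining 5 = 349/5 = 69.8
Weighted total:
  Quality of work 85.5 × 0.09 = 7.695
  Problem-solving 69.8 × 0.27 = 18.846
  Customer focus 97.5 × 0.08 = 7.8
  Communication 72.5 × 0.05 = 3.625
  Reliability 68 × 0.05 = 3.4
  Productivity 94.5 × 0.08 = 7.56
  Initiative 43 × 0.38 = 16.34
Sum = 65.266
65.266 is ≥ 47 and < 65.5 → Tier 3

Tier 3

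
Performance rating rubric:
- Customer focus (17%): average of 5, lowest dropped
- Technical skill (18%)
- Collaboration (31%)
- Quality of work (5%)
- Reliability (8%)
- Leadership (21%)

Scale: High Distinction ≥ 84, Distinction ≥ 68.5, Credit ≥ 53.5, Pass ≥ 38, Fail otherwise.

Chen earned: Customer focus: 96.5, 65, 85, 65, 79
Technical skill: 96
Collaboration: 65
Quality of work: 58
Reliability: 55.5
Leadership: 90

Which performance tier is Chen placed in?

Distinction

Customer focus: drop 65 → average of remaining 4 = 325.5/4 = 81.375
Weighted total:
  Customer focus 81.375 × 0.17 = 13.83375
  Technical skill 96 × 0.18 = 17.28
  Collaboration 65 × 0.31 = 20.15
  Quality of work 58 × 0.05 = 2.9
  Reliability 55.5 × 0.08 = 4.44
  Leadership 90 × 0.21 = 18.9
Sum = 77.50375
77.50375 is ≥ 68.5 and < 84 → Distinction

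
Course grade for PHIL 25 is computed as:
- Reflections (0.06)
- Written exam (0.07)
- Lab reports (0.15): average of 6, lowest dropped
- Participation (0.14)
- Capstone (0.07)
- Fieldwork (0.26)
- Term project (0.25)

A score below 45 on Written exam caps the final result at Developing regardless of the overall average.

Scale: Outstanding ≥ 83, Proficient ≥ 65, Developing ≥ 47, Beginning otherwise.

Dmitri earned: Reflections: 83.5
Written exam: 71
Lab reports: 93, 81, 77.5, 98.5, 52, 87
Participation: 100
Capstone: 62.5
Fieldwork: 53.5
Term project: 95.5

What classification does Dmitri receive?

Lab reports: drop 52 → average of remaining 5 = 437/5 = 87.4
Written exam score 71 ≥ 45: minimum met.
Weighted total:
  Reflections 83.5 × 0.06 = 5.01
  Written exam 71 × 0.07 = 4.97
  Lab reports 87.4 × 0.15 = 13.11
  Participation 100 × 0.14 = 14
  Capstone 62.5 × 0.07 = 4.375
  Fieldwork 53.5 × 0.26 = 13.91
  Term project 95.5 × 0.25 = 23.875
Sum = 79.25
79.25 is ≥ 65 and < 83 → Proficient

Proficient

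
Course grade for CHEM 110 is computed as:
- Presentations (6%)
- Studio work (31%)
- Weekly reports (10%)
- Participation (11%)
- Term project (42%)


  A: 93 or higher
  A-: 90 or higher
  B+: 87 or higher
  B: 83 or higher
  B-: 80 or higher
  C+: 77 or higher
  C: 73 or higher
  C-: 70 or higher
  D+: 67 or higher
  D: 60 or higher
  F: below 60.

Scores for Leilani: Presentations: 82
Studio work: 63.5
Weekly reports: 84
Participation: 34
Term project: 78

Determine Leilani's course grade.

Weighted total:
  Presentations 82 × 0.06 = 4.92
  Studio work 63.5 × 0.31 = 19.685
  Weekly reports 84 × 0.1 = 8.4
  Participation 34 × 0.11 = 3.74
  Term project 78 × 0.42 = 32.76
Sum = 69.505
69.505 is ≥ 67 and < 70 → D+

D+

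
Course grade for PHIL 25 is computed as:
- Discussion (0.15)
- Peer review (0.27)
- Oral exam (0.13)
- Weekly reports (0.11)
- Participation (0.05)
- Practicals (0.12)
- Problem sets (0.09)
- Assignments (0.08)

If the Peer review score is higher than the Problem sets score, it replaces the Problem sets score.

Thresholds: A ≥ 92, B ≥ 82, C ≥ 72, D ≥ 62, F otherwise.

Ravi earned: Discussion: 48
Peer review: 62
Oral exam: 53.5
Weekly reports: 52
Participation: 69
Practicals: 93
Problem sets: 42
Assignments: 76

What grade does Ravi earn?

Peer review (62) > Problem sets (42), so Problem sets counts as 62.
Weighted total:
  Discussion 48 × 0.15 = 7.2
  Peer review 62 × 0.27 = 16.74
  Oral exam 53.5 × 0.13 = 6.955
  Weekly reports 52 × 0.11 = 5.72
  Participation 69 × 0.05 = 3.45
  Practicals 93 × 0.12 = 11.16
  Problem sets 62 × 0.09 = 5.58
  Assignments 76 × 0.08 = 6.08
Sum = 62.885
62.885 is ≥ 62 and < 72 → D

D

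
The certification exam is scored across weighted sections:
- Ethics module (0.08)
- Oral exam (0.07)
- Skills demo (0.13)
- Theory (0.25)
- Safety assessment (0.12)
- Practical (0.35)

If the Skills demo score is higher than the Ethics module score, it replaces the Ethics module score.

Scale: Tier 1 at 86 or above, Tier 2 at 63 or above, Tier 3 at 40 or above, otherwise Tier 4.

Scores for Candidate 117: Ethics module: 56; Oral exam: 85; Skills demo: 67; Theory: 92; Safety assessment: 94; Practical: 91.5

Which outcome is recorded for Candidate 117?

Tier 1

Skills demo (67) > Ethics module (56), so Ethics module counts as 67.
Weighted total:
  Ethics module 67 × 0.08 = 5.36
  Oral exam 85 × 0.07 = 5.95
  Skills demo 67 × 0.13 = 8.71
  Theory 92 × 0.25 = 23
  Safety assessment 94 × 0.12 = 11.28
  Practical 91.5 × 0.35 = 32.025
Sum = 86.325
86.325 ≥ 86 → Tier 1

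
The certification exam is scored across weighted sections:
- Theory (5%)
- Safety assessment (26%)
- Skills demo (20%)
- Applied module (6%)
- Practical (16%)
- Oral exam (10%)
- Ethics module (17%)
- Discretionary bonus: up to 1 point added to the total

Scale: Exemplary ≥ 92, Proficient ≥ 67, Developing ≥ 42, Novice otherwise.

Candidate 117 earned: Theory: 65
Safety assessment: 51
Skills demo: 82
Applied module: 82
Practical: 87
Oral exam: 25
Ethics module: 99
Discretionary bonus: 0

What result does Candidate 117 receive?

Proficient

Weighted total:
  Theory 65 × 0.05 = 3.25
  Safety assessment 51 × 0.26 = 13.26
  Skills demo 82 × 0.2 = 16.4
  Applied module 82 × 0.06 = 4.92
  Practical 87 × 0.16 = 13.92
  Oral exam 25 × 0.1 = 2.5
  Ethics module 99 × 0.17 = 16.83
Sum = 71.08
Discretionary bonus: 71.08 + 0 = 71.08
71.08 is ≥ 67 and < 92 → Proficient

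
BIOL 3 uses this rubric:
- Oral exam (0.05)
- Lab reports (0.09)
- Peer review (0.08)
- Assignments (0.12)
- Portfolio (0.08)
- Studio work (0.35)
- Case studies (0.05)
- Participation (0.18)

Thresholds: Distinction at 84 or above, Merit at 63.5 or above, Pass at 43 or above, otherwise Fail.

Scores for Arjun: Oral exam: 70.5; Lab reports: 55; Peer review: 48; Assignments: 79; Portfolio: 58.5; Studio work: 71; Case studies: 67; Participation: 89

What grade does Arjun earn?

Merit

Weighted total:
  Oral exam 70.5 × 0.05 = 3.525
  Lab reports 55 × 0.09 = 4.95
  Peer review 48 × 0.08 = 3.84
  Assignments 79 × 0.12 = 9.48
  Portfolio 58.5 × 0.08 = 4.68
  Studio work 71 × 0.35 = 24.85
  Case studies 67 × 0.05 = 3.35
  Participation 89 × 0.18 = 16.02
Sum = 70.695
70.695 is ≥ 63.5 and < 84 → Merit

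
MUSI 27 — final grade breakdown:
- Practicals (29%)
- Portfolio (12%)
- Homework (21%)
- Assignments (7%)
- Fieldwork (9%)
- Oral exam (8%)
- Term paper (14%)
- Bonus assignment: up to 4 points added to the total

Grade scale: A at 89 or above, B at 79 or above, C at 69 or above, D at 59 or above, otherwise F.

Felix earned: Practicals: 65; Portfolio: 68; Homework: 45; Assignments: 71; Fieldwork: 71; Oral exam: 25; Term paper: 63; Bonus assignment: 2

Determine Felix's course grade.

D

Weighted total:
  Practicals 65 × 0.29 = 18.85
  Portfolio 68 × 0.12 = 8.16
  Homework 45 × 0.21 = 9.45
  Assignments 71 × 0.07 = 4.97
  Fieldwork 71 × 0.09 = 6.39
  Oral exam 25 × 0.08 = 2
  Term paper 63 × 0.14 = 8.82
Sum = 58.64
Bonus assignment: 58.64 + 2 = 60.64
60.64 is ≥ 59 and < 69 → D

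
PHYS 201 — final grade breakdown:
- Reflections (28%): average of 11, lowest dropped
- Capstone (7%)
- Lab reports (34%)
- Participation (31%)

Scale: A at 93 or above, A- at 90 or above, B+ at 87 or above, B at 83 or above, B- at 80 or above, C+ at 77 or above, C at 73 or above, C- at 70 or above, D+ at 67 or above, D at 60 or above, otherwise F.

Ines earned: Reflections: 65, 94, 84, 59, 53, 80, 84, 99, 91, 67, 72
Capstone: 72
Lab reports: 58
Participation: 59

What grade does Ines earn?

Reflections: drop 53 → average of remaining 10 = 795/10 = 79.5
Weighted total:
  Reflections 79.5 × 0.28 = 22.26
  Capstone 72 × 0.07 = 5.04
  Lab reports 58 × 0.34 = 19.72
  Participation 59 × 0.31 = 18.29
Sum = 65.31
65.31 is ≥ 60 and < 67 → D

D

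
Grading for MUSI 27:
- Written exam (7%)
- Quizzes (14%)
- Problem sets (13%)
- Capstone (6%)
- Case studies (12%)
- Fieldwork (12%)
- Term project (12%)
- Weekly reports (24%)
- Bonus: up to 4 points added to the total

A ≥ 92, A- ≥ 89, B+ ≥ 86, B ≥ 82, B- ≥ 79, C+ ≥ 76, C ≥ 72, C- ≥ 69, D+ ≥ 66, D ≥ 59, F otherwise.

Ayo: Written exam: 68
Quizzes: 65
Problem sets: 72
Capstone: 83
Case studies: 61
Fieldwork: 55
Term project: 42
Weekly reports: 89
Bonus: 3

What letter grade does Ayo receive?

C-

Weighted total:
  Written exam 68 × 0.07 = 4.76
  Quizzes 65 × 0.14 = 9.1
  Problem sets 72 × 0.13 = 9.36
  Capstone 83 × 0.06 = 4.98
  Case studies 61 × 0.12 = 7.32
  Fieldwork 55 × 0.12 = 6.6
  Term project 42 × 0.12 = 5.04
  Weekly reports 89 × 0.24 = 21.36
Sum = 68.52
Bonus: 68.52 + 3 = 71.52
71.52 is ≥ 69 and < 72 → C-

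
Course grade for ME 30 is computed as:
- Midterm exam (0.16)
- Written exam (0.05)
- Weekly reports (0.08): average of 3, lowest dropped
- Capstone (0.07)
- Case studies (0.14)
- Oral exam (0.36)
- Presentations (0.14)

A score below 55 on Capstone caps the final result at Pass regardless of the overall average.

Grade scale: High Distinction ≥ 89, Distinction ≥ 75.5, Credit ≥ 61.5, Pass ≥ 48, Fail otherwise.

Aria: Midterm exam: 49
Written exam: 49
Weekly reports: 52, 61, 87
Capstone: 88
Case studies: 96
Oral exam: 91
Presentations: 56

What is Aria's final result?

Distinction

Weekly reports: drop 52 → average of remaining 2 = 148/2 = 74
Capstone score 88 ≥ 55: minimum met.
Weighted total:
  Midterm exam 49 × 0.16 = 7.84
  Written exam 49 × 0.05 = 2.45
  Weekly reports 74 × 0.08 = 5.92
  Capstone 88 × 0.07 = 6.16
  Case studies 96 × 0.14 = 13.44
  Oral exam 91 × 0.36 = 32.76
  Presentations 56 × 0.14 = 7.84
Sum = 76.41
76.41 is ≥ 75.5 and < 89 → Distinction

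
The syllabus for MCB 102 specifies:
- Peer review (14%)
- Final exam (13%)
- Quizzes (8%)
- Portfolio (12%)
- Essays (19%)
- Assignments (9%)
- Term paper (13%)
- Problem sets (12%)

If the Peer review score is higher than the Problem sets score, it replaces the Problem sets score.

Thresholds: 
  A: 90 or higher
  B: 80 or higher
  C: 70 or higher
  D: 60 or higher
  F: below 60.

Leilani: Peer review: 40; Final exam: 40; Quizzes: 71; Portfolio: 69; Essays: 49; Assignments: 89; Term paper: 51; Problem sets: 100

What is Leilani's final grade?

Peer review (40) ≤ Problem sets (100), so Problem sets stays at 100.
Weighted total:
  Peer review 40 × 0.14 = 5.6
  Final exam 40 × 0.13 = 5.2
  Quizzes 71 × 0.08 = 5.68
  Portfolio 69 × 0.12 = 8.28
  Essays 49 × 0.19 = 9.31
  Assignments 89 × 0.09 = 8.01
  Term paper 51 × 0.13 = 6.63
  Problem sets 100 × 0.12 = 12
Sum = 60.71
60.71 is ≥ 60 and < 70 → D

D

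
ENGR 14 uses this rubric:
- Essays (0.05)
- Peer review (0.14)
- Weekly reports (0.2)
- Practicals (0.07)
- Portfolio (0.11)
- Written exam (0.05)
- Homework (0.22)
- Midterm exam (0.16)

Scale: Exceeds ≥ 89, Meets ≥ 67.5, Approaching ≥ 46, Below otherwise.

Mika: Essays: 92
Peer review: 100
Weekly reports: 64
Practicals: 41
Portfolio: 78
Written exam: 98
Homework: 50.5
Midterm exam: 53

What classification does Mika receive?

Approaching

Weighted total:
  Essays 92 × 0.05 = 4.6
  Peer review 100 × 0.14 = 14
  Weekly reports 64 × 0.2 = 12.8
  Practicals 41 × 0.07 = 2.87
  Portfolio 78 × 0.11 = 8.58
  Written exam 98 × 0.05 = 4.9
  Homework 50.5 × 0.22 = 11.11
  Midterm exam 53 × 0.16 = 8.48
Sum = 67.34
67.34 is ≥ 46 and < 67.5 → Approaching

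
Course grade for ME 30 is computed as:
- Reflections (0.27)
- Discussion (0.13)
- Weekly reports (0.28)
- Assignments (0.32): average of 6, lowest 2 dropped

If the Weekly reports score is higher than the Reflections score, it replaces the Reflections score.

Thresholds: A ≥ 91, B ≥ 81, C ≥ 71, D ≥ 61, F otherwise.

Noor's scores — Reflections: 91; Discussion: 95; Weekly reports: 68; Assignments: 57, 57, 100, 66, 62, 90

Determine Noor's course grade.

B

Assignments: drop 57, 57 → average of remaining 4 = 318/4 = 79.5
Weekly reports (68) ≤ Reflections (91), so Reflections stays at 91.
Weighted total:
  Reflections 91 × 0.27 = 24.57
  Discussion 95 × 0.13 = 12.35
  Weekly reports 68 × 0.28 = 19.04
  Assignments 79.5 × 0.32 = 25.44
Sum = 81.4
81.4 is ≥ 81 and < 91 → B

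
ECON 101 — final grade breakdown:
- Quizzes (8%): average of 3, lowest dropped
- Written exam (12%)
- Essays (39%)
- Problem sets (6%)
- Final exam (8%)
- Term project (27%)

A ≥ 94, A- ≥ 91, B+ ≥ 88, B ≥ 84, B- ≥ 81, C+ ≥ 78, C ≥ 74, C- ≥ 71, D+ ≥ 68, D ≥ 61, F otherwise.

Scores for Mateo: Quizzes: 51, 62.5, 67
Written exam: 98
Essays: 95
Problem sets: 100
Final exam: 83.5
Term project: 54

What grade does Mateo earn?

Quizzes: drop 51 → average of remaining 2 = 129.5/2 = 64.75
Weighted total:
  Quizzes 64.75 × 0.08 = 5.18
  Written exam 98 × 0.12 = 11.76
  Essays 95 × 0.39 = 37.05
  Problem sets 100 × 0.06 = 6
  Final exam 83.5 × 0.08 = 6.68
  Term project 54 × 0.27 = 14.58
Sum = 81.25
81.25 is ≥ 81 and < 84 → B-

B-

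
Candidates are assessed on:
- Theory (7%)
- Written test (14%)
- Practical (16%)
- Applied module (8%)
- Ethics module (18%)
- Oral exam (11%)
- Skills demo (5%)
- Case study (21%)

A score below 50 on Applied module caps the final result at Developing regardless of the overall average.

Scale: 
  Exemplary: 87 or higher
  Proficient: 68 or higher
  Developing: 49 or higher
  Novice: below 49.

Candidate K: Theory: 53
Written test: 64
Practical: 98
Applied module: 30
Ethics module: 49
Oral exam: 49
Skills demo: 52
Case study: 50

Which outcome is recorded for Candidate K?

Developing

Applied module score 30 < 50: minimum not met.
Weighted total:
  Theory 53 × 0.07 = 3.71
  Written test 64 × 0.14 = 8.96
  Practical 98 × 0.16 = 15.68
  Applied module 30 × 0.08 = 2.4
  Ethics module 49 × 0.18 = 8.82
  Oral exam 49 × 0.11 = 5.39
  Skills demo 52 × 0.05 = 2.6
  Case study 50 × 0.21 = 10.5
Sum = 58.06
58.06 would be Developing; cap at Developing applies → Developing.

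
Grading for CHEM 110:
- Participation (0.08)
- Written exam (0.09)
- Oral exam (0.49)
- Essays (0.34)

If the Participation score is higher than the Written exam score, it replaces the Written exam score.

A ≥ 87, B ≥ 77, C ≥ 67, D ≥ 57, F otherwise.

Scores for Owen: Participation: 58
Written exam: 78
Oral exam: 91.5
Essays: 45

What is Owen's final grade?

Participation (58) ≤ Written exam (78), so Written exam stays at 78.
Weighted total:
  Participation 58 × 0.08 = 4.64
  Written exam 78 × 0.09 = 7.02
  Oral exam 91.5 × 0.49 = 44.835
  Essays 45 × 0.34 = 15.3
Sum = 71.795
71.795 is ≥ 67 and < 77 → C

C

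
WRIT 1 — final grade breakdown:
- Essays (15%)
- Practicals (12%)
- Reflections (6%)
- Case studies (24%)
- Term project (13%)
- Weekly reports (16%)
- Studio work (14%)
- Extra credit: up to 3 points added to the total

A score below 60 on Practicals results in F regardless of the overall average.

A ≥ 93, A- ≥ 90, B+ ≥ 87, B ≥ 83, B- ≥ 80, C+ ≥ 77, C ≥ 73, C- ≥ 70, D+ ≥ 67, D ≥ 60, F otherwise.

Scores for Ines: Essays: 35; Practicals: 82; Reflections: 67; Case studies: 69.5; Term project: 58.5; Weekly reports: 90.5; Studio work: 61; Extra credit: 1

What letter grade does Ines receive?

D+

Practicals score 82 ≥ 60: minimum met.
Weighted total:
  Essays 35 × 0.15 = 5.25
  Practicals 82 × 0.12 = 9.84
  Reflections 67 × 0.06 = 4.02
  Case studies 69.5 × 0.24 = 16.68
  Term project 58.5 × 0.13 = 7.605
  Weekly reports 90.5 × 0.16 = 14.48
  Studio work 61 × 0.14 = 8.54
Sum = 66.415
Extra credit: 66.415 + 1 = 67.415
67.415 is ≥ 67 and < 70 → D+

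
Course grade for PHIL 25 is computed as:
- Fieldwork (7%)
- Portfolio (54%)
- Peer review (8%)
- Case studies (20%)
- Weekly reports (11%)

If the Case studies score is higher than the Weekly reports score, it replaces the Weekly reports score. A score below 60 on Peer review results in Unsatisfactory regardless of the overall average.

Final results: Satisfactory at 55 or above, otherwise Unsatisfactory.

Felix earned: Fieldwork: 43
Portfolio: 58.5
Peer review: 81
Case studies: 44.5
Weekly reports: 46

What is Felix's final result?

Case studies (44.5) ≤ Weekly reports (46), so Weekly reports stays at 46.
Peer review score 81 ≥ 60: minimum met.
Weighted total:
  Fieldwork 43 × 0.07 = 3.01
  Portfolio 58.5 × 0.54 = 31.59
  Peer review 81 × 0.08 = 6.48
  Case studies 44.5 × 0.2 = 8.9
  Weekly reports 46 × 0.11 = 5.06
Sum = 55.04
55.04 ≥ 55 → Satisfactory

Satisfactory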